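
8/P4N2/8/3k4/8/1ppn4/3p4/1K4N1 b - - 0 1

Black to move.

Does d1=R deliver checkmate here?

After d1=R: white king on b1; in check: yes, from the black rook on d1.
King squares — a1: attacked by Rd1; c1: attacked by Rd1; a2: attacked by Pb3; b2: attacked by Pc3; c2: attacked by Pb3.
White has no legal moves → checkmate.

yes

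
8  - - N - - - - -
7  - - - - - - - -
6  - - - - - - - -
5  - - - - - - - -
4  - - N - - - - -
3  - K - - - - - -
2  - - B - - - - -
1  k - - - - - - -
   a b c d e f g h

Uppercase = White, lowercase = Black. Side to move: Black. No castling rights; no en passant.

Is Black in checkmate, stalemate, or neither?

stalemate

Black to move; black king on a1.
In check: no.
King squares — b1: attacked by Bc2; a2: attacked by Kb3; b2: attacked by Kb3.
Legal moves for Black: none.
Not in check and no legal moves → stalemate.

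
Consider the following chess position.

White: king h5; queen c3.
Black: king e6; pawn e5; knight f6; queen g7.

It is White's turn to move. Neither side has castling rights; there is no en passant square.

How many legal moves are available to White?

White to move; king on h5.
In check: yes, from the black knight on f6.
Legal moves: Kh4.
Count: 1.

1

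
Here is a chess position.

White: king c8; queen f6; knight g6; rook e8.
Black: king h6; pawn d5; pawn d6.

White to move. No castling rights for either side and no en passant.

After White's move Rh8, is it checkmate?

After Rh8: black king on h6; in check: yes, from the white rook on h8.
King squares — g5: attacked by Qf6; h5: attacked by Rh8; g6: attacked by Qf6; g7: attacked by Qf6; h7: attacked by Rh8.
Black has no legal moves → checkmate.

yes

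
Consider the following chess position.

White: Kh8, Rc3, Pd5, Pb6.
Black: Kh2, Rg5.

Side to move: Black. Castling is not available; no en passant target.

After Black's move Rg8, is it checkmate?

no

After Rg8: white king on h8; in check: yes, from the black rook on g8.
White has 2 legal replies: Kxg8, Kh7.
In check but a legal move exists → not checkmate.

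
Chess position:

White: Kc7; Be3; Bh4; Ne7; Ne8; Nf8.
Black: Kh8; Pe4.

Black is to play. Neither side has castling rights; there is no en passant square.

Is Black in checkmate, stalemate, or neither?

stalemate

Black to move; black king on h8.
In check: no.
King squares — g7: attacked by Ne8; h7: attacked by Nf8; g8: attacked by Ne7.
Legal moves for Black: none.
Not in check and no legal moves → stalemate.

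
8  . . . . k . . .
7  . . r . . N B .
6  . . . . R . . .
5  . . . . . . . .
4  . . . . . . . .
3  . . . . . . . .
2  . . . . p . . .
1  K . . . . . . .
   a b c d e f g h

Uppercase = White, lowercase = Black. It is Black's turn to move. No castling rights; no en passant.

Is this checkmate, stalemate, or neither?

neither

Black to move; black king on e8.
In check: yes, from the white rook on e6.
Legal moves for Black: Kxf7, Kd7, Re7.
Black is in check but has 3 legal moves → neither.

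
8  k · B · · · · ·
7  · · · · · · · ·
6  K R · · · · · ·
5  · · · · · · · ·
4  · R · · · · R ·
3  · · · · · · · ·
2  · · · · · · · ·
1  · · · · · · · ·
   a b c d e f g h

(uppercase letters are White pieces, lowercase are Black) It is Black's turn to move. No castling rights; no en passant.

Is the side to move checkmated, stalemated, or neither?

stalemate

Black to move; black king on a8.
In check: no.
King squares — a7: attacked by Ka6; b7: attacked by Ka6; b8: attacked by Rb6.
Legal moves for Black: none.
Not in check and no legal moves → stalemate.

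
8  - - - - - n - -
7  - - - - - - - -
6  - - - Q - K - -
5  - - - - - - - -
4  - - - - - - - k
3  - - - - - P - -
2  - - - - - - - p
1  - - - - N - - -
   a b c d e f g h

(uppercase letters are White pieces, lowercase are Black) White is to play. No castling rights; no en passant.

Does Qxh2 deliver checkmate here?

yes

After Qxh2: black king on h4; in check: yes, from the white queen on h2.
King squares — g3: attacked by Qh2; h3: attacked by Qh2; g4: attacked by Pf3; g5: attacked by Kf6; h5: attacked by Qh2.
Black has no legal moves → checkmate.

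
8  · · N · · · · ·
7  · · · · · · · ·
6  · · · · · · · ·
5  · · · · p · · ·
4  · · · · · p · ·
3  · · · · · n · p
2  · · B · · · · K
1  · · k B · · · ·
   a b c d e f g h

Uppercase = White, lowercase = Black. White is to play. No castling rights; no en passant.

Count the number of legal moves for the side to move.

White to move; king on h2.
In check: yes, from the black knight on f3.
Legal moves: Kxh3, Kh1, Bxf3.
Count: 3.

3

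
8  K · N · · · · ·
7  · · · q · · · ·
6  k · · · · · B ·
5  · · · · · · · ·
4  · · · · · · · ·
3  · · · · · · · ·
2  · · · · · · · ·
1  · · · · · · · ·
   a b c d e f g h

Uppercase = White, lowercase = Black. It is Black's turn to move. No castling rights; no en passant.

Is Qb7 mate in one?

yes

After Qb7: white king on a8; in check: yes, from the black queen on b7.
King squares — a7: attacked by Ka6; b7: attacked by Ka6; b8: attacked by Qb7.
White has no legal moves → checkmate.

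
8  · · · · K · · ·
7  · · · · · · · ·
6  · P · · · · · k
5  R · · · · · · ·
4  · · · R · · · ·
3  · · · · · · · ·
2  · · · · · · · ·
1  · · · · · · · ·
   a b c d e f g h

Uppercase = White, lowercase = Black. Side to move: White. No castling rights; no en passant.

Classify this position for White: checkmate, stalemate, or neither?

White to move; white king on e8.
In check: no.
Legal moves for White include: Kf8, Kd8, Kf7, Ke7, Kd7, Ra8, Ra7, Ra6, Rh5+, Rg5, Rf5, Re5, Rad5, Rc5, Rb5, Raa4, Ra3, Ra2, ... (list truncated; more exist).
White has legal moves and is not in check → neither.

neither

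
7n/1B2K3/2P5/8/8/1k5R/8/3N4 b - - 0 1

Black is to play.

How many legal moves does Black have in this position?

Black to move; king on b3.
In check: yes, from the white rook on h3.
Legal moves: Kc4, Kb4, Ka4, Kc2, Ka2.
Count: 5.

5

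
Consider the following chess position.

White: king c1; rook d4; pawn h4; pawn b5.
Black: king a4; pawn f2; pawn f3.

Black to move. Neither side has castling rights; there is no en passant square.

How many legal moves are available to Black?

Black to move; king on a4.
In check: yes, from the white rook on d4.
Legal moves: Kxb5, Ka5, Kb3, Ka3.
Count: 4.

4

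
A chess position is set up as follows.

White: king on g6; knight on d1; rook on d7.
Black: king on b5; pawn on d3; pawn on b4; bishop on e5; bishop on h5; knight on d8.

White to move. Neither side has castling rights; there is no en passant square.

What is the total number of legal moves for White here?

5

White to move; king on g6.
In check: yes, from the black bishop on h5.
Legal moves: Kh7, Kh6, Kxh5, Kg5, Kf5.
Count: 5.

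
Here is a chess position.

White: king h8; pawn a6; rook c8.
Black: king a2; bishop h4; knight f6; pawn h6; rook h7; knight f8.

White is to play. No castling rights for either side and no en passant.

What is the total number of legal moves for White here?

0

White to move; king on h8.
In check: yes, from the black rook on h7.
Legal moves: none.
Count: 0.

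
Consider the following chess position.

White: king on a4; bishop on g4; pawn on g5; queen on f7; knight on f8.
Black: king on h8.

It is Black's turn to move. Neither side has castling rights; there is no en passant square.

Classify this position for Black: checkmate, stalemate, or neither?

stalemate

Black to move; black king on h8.
In check: no.
King squares — g7: attacked by Qf7; h7: attacked by Qf7; g8: attacked by Qf7.
Legal moves for Black: none.
Not in check and no legal moves → stalemate.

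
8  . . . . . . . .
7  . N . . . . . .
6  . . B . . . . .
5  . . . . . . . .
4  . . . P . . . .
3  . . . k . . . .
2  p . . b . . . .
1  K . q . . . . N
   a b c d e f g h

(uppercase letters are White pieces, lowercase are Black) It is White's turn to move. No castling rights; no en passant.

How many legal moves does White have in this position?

White to move; king on a1.
In check: yes, from the black queen on c1.
Legal moves: Kxa2.
Count: 1.

1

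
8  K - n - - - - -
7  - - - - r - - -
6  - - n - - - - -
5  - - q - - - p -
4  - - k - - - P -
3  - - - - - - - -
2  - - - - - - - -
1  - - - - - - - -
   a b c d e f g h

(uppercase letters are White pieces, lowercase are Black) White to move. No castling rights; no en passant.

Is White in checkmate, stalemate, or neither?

White to move; white king on a8.
In check: no.
King squares — a7: attacked by Qc5; b7: attacked by Re7; b8: attacked by Nc6.
Legal moves for White: none.
Not in check and no legal moves → stalemate.

stalemate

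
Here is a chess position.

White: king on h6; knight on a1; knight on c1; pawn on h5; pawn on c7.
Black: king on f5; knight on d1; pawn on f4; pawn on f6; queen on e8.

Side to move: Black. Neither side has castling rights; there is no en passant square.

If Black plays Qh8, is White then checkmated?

After Qh8: white king on h6; in check: yes, from the black queen on h8.
King squares — g5: attacked by Kf5; h5: own pawn; g6: attacked by Kf5; g7: attacked by Qh8; h7: attacked by Qh8.
White has no legal moves → checkmate.

yes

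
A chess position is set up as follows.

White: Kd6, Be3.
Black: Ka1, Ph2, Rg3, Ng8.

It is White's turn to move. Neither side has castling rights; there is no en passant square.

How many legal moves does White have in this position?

18

White to move; king on d6.
In check: no.
Legal moves: Kd7, Kc7, Ke6, Kc6, Ke5, Kd5, Kc5, Ba7, Bh6, Bb6, Bg5, Bc5, Bf4, Bd4+, Bf2, Bd2, Bg1, Bc1.
Count: 18.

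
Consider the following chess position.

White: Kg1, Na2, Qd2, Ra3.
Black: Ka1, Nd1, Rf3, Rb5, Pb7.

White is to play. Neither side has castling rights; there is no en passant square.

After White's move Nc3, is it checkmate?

yes

After Nc3: black king on a1; in check: yes, from the white rook on a3.
King squares — b1: attacked by Nc3; a2: attacked by Qd2; b2: attacked by Qd2.
Black has no legal moves → checkmate.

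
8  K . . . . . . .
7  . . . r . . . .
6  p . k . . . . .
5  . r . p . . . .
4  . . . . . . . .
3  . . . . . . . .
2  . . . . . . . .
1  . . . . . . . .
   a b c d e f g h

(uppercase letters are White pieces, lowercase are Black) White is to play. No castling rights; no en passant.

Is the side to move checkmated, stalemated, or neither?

White to move; white king on a8.
In check: no.
King squares — a7: attacked by Rd7; b7: attacked by Rb5; b8: attacked by Rb5.
Legal moves for White: none.
Not in check and no legal moves → stalemate.

stalemate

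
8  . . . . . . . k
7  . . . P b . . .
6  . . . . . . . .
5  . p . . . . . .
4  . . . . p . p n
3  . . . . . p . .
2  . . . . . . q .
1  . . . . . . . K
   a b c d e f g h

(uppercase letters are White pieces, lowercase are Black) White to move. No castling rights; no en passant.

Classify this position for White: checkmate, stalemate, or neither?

checkmate

White to move; white king on h1.
In check: yes, from the black queen on g2.
King squares — g1: attacked by Qg2; g2: attacked by Pf3; h2: attacked by Qg2.
Legal moves for White: none.
In check with no legal moves → checkmate.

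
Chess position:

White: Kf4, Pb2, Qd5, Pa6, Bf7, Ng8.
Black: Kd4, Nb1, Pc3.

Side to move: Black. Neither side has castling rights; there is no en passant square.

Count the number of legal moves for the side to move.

0

Black to move; king on d4.
In check: yes, from the white queen on d5.
Legal moves: none.
Count: 0.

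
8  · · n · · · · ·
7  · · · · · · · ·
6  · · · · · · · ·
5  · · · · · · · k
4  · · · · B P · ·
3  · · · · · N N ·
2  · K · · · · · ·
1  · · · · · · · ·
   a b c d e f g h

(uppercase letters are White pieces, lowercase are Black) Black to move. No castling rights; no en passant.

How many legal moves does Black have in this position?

Black to move; king on h5.
In check: yes, from the white knight on g3.
Legal moves: Kh6, Kg4.
Count: 2.

2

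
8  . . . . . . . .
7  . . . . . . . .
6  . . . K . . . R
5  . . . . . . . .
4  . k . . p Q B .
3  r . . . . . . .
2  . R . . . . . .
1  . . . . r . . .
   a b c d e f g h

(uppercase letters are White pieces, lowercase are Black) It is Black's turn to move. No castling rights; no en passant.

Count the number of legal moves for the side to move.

Black to move; king on b4.
In check: yes, from the white rook on b2.
Legal moves: Ka5, Kc4, Ka4, Kc3, Rb3.
Count: 5.

5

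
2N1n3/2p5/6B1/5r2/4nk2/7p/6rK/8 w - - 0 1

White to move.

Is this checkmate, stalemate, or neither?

neither

White to move; white king on h2.
In check: yes, from the black rook on g2.
Legal moves for White: Kxh3, Kh1.
White is in check but has 2 legal moves → neither.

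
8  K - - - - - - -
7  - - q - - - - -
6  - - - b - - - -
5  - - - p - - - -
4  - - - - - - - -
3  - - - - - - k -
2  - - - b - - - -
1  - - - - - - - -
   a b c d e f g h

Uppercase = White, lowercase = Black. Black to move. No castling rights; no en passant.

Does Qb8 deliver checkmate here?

yes

After Qb8: white king on a8; in check: yes, from the black queen on b8.
King squares — a7: attacked by Qb8; b7: attacked by Qb8; b8: attacked by Bd6.
White has no legal moves → checkmate.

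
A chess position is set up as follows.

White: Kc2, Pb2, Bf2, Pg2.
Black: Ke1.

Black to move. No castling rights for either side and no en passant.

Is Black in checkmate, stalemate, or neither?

neither

Black to move; black king on e1.
In check: yes, from the white bishop on f2.
Legal moves for Black: Kxf2, Ke2, Kf1.
Black is in check but has 3 legal moves → neither.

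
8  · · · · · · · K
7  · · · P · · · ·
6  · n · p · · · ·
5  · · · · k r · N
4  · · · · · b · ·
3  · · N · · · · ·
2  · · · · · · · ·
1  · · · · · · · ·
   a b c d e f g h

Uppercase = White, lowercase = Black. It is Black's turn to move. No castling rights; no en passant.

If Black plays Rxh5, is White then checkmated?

no

After Rxh5: white king on h8; in check: yes, from the black rook on h5.
White has 2 legal replies: Kg8, Kg7.
In check but a legal move exists → not checkmate.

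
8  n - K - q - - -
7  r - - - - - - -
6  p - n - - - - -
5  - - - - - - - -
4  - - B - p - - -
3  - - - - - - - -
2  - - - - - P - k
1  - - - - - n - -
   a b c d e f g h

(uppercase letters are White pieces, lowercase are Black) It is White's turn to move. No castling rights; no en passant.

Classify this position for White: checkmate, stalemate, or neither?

checkmate

White to move; white king on c8.
In check: yes, from the black queen on e8.
King squares — b7: attacked by Ra7; c7: attacked by Ra7; d7: attacked by Ra7; b8: attacked by Nc6; d8: attacked by Nc6.
Legal moves for White: none.
In check with no legal moves → checkmate.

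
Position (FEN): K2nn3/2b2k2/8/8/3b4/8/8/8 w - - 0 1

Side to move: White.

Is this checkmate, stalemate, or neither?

White to move; white king on a8.
In check: no.
King squares — a7: attacked by Bd4; b7: attacked by Nd8; b8: attacked by Bc7.
Legal moves for White: none.
Not in check and no legal moves → stalemate.

stalemate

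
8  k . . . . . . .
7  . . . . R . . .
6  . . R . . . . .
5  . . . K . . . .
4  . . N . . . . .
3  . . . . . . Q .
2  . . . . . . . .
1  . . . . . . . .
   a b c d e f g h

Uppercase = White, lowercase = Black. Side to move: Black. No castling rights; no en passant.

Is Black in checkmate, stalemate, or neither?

Black to move; black king on a8.
In check: no.
King squares — a7: attacked by Re7; b7: attacked by Re7; b8: attacked by Qg3.
Legal moves for Black: none.
Not in check and no legal moves → stalemate.

stalemate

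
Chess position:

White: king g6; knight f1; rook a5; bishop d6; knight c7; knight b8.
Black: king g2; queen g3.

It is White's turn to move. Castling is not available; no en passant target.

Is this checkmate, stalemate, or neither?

White to move; white king on g6.
In check: yes, from the black queen on g3.
Legal moves for White: Kh7, Kf7, Kh6, Kf6, Kh5, Kf5, Bxg3, Rg5, Nxg3.
White is in check but has 9 legal moves → neither.

neither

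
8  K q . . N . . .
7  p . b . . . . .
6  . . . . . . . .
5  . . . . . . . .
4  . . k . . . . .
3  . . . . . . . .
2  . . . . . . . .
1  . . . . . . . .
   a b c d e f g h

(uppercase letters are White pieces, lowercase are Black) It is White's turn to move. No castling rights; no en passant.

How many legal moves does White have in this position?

White to move; king on a8.
In check: yes, from the black queen on b8.
Legal moves: none.
Count: 0.

0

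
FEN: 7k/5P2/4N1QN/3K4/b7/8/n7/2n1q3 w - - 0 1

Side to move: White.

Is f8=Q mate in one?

yes

After f8=Q: black king on h8; in check: yes, from the white queen on f8.
King squares — g7: attacked by Ne6; h7: attacked by Qg6; g8: attacked by Qg6.
Black has no legal moves → checkmate.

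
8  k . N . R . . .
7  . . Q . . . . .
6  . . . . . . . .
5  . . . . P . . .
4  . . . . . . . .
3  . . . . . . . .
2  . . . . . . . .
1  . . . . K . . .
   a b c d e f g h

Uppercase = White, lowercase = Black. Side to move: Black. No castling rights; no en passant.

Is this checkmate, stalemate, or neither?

Black to move; black king on a8.
In check: no.
King squares — a7: attacked by Qc7; b7: attacked by Qc7; b8: attacked by Qc7.
Legal moves for Black: none.
Not in check and no legal moves → stalemate.

stalemate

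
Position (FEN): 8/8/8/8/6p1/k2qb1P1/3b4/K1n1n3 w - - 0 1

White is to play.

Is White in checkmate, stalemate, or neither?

stalemate

White to move; white king on a1.
In check: no.
King squares — b1: attacked by Qd3; a2: attacked by Nc1; b2: attacked by Ka3.
Legal moves for White: none.
Not in check and no legal moves → stalemate.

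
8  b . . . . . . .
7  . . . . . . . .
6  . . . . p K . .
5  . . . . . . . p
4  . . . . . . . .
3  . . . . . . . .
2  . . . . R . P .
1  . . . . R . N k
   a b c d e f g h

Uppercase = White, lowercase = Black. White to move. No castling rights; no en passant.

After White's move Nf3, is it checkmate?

yes

After Nf3: black king on h1; in check: yes, from the white rook on e1.
King squares — g1: attacked by Re1; g2: attacked by Re2; h2: attacked by Nf3.
Black has no legal moves → checkmate.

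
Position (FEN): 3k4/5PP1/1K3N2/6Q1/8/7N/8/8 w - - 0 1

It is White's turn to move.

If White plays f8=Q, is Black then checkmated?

yes

After f8=Q: black king on d8; in check: yes, from the white queen on f8.
King squares — c7: attacked by Kb6; d7: attacked by Nf6; e7: attacked by Qf8; c8: attacked by Qf8; e8: attacked by Nf6.
Black has no legal moves → checkmate.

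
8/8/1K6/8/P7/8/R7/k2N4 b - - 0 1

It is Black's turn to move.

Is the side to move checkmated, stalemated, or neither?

neither

Black to move; black king on a1.
In check: yes, from the white rook on a2.
King squares — b1: available; a2: available; b2: attacked by Nd1.
Legal moves for Black: Kxa2, Kb1.
Black is in check but has 2 legal moves → neither.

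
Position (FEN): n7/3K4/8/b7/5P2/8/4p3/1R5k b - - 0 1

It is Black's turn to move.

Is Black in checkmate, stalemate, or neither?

neither

Black to move; black king on h1.
In check: yes, from the white rook on b1.
King squares — g1: attacked by Rb1; g2: available; h2: available.
Legal moves for Black: Kh2, Kg2, Be1, e1=Q, e1=R, e1=B, e1=N.
Black is in check but has 7 legal moves → neither.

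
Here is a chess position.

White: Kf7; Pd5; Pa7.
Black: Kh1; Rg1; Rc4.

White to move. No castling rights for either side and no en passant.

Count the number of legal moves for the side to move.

White to move; king on f7.
In check: no.
Legal moves: Kf8, Ke8, Ke7, Kf6, Ke6, a8=Q, a8=R, a8=B, a8=N, d6.
Count: 10.

10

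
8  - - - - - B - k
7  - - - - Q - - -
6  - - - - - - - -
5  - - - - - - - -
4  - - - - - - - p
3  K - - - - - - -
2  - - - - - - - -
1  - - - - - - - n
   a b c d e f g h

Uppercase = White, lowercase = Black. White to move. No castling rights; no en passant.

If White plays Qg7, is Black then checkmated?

After Qg7: black king on h8; in check: yes, from the white queen on g7.
King squares — g7: attacked by Bf8; h7: attacked by Qg7; g8: attacked by Qg7.
Black has no legal moves → checkmate.

yes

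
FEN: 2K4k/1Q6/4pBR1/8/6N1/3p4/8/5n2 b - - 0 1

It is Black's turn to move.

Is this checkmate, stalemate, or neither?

Black to move; black king on h8.
In check: yes, from the white bishop on f6.
King squares — g7: attacked by Bf6; h7: attacked by Qb7; g8: attacked by Rg6.
Legal moves for Black: none.
In check with no legal moves → checkmate.

checkmate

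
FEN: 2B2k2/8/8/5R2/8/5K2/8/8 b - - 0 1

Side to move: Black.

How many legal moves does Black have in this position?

4

Black to move; king on f8.
In check: yes, from the white rook on f5.
Legal moves: Kg8, Ke8, Kg7, Ke7.
Count: 4.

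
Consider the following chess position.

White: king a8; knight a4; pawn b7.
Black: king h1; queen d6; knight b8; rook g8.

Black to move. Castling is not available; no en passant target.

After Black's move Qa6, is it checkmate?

yes

After Qa6: white king on a8; in check: yes, from the black queen on a6.
King squares — a7: attacked by Qa6; b7: own pawn; b8: attacked by Rg8.
White has no legal moves → checkmate.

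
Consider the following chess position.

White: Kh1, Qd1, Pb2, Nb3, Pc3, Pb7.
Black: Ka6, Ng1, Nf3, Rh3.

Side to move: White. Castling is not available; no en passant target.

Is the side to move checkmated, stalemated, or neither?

White to move; white king on h1.
In check: yes, from the black rook on h3.
Legal moves for White: Kg2.
White is in check but has 1 legal move → neither.

neither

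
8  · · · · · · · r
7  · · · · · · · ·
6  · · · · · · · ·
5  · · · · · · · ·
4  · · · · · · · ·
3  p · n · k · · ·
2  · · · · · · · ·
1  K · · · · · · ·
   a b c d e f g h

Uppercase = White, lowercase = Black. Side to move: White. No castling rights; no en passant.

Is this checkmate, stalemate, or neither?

White to move; white king on a1.
In check: no.
King squares — b1: attacked by Nc3; a2: attacked by Nc3; b2: attacked by Pa3.
Legal moves for White: none.
Not in check and no legal moves → stalemate.

stalemate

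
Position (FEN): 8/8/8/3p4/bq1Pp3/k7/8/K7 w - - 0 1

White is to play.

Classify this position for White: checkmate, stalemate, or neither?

stalemate

White to move; white king on a1.
In check: no.
King squares — b1: attacked by Qb4; a2: attacked by Ka3; b2: attacked by Ka3.
Legal moves for White: none.
Not in check and no legal moves → stalemate.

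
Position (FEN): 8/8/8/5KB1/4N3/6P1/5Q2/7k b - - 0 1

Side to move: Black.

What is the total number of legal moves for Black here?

Black to move; king on h1.
In check: no.
Legal moves: none.
Count: 0.

0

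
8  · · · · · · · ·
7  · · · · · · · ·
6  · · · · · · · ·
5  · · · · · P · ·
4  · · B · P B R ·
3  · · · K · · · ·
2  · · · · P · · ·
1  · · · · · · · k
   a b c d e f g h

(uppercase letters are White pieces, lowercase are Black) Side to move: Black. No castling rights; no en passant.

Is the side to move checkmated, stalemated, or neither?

Black to move; black king on h1.
In check: no.
King squares — g1: attacked by Rg4; g2: attacked by Rg4; h2: attacked by Bf4.
Legal moves for Black: none.
Not in check and no legal moves → stalemate.

stalemate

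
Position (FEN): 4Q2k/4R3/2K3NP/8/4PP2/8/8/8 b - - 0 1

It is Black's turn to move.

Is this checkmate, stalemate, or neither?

checkmate

Black to move; black king on h8.
In check: yes, from the white knight on g6 and the white queen on e8.
King squares — g7: attacked by Ph6; h7: attacked by Re7; g8: attacked by Qe8.
Legal moves for Black: none.
In check with no legal moves → checkmate.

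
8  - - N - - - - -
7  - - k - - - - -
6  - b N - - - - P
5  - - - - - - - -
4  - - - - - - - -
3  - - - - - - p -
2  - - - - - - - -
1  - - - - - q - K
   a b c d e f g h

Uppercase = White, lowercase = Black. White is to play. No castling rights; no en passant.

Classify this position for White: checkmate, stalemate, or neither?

checkmate

White to move; white king on h1.
In check: yes, from the black queen on f1.
King squares — g1: attacked by Qf1; g2: attacked by Qf1; h2: attacked by Pg3.
Legal moves for White: none.
In check with no legal moves → checkmate.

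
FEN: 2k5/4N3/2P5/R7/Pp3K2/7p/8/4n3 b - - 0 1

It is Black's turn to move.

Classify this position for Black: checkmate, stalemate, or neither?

neither

Black to move; black king on c8.
In check: yes, from the white knight on e7.
King squares — b7: attacked by Pc6; c7: available; d7: attacked by Pc6; b8: available; d8: available.
Legal moves for Black: Kd8, Kb8, Kc7.
Black is in check but has 3 legal moves → neither.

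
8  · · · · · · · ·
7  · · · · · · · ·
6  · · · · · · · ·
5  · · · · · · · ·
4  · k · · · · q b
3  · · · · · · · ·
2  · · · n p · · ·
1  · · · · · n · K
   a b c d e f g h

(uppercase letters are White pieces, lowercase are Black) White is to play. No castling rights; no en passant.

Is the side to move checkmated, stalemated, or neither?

stalemate

White to move; white king on h1.
In check: no.
King squares — g1: attacked by Qg4; g2: attacked by Qg4; h2: attacked by Nf1.
Legal moves for White: none.
Not in check and no legal moves → stalemate.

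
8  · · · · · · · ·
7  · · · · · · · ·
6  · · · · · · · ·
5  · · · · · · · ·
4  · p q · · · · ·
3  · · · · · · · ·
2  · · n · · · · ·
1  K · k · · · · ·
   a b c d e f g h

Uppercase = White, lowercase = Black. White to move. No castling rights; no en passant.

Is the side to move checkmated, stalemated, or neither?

checkmate

White to move; white king on a1.
In check: yes, from the black knight on c2.
King squares — b1: attacked by Kc1; a2: attacked by Qc4; b2: attacked by Kc1.
Legal moves for White: none.
In check with no legal moves → checkmate.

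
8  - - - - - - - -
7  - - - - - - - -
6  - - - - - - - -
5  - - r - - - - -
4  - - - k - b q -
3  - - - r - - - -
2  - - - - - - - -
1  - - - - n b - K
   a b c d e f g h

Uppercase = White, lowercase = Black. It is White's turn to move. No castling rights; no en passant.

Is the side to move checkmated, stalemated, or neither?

stalemate

White to move; white king on h1.
In check: no.
King squares — g1: attacked by Qg4; g2: attacked by Ne1; h2: attacked by Bf4.
Legal moves for White: none.
Not in check and no legal moves → stalemate.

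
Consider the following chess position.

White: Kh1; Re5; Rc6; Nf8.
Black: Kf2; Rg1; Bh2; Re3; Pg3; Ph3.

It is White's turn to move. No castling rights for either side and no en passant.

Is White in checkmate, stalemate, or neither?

White to move; white king on h1.
In check: yes, from the black rook on g1.
King squares — g1: attacked by Kf2; g2: attacked by Rg1; h2: attacked by Pg3.
Legal moves for White: none.
In check with no legal moves → checkmate.

checkmate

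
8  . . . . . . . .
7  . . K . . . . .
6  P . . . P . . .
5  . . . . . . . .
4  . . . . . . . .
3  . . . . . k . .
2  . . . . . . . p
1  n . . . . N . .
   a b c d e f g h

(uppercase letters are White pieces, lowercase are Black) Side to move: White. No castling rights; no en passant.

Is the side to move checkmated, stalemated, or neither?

White to move; white king on c7.
In check: no.
Legal moves for White: Kd8, Kc8, Kb8, Kd7, Kb7, Kd6, Kc6, Kb6, Ng3, Ne3, Nxh2+, Nd2+, e7, a7.
White has 14 legal moves and is not in check → neither.

neither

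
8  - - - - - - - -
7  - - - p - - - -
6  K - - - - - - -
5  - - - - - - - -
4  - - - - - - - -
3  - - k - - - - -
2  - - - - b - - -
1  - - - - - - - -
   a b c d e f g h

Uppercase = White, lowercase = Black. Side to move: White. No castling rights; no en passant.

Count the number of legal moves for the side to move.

White to move; king on a6.
In check: yes, from the black bishop on e2.
Legal moves: Kb7, Ka7, Kb6, Ka5.
Count: 4.

4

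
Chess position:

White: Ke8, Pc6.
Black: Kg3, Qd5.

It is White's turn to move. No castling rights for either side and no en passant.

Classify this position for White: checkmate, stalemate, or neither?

White to move; white king on e8.
In check: no.
Legal moves for White: Kf8, Ke7, c7.
White has 3 legal moves and is not in check → neither.

neither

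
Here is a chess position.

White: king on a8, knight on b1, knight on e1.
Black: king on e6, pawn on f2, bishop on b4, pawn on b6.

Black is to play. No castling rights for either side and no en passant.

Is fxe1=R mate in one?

no

After fxe1=R: white king on a8; in check: no.
White is not in check, so this cannot be checkmate.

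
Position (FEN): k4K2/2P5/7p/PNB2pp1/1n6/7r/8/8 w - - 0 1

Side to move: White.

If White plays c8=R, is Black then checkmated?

no

After c8=R: black king on a8; in check: yes, from the white rook on c8.
Black has 1 legal reply: Kb7.
In check but a legal move exists → not checkmate.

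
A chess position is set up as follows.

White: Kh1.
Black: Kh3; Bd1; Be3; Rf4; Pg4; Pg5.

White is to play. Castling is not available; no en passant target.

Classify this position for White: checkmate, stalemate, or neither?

White to move; white king on h1.
In check: no.
King squares — g1: attacked by Be3; g2: attacked by Kh3; h2: attacked by Kh3.
Legal moves for White: none.
Not in check and no legal moves → stalemate.

stalemate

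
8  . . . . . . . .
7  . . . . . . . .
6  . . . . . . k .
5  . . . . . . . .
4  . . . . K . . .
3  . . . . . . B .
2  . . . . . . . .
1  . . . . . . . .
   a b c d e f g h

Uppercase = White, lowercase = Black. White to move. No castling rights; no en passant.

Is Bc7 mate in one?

After Bc7: black king on g6; in check: no.
Black is not in check, so this cannot be checkmate.

no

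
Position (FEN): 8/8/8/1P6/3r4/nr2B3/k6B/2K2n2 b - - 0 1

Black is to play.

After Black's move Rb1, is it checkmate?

After Rb1: white king on c1; in check: yes, from the black rook on b1.
King squares — b1: attacked by Ka2; d1: attacked by Rb1; b2: attacked by Rb1; c2: attacked by Na3; d2: attacked by Nf1.
White has no legal moves → checkmate.

yes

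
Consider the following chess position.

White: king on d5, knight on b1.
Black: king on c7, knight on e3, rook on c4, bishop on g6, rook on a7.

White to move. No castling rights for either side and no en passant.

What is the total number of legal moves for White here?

White to move; king on d5.
In check: yes, from the black knight on e3.
Legal moves: Ke6, Ke5.
Count: 2.

2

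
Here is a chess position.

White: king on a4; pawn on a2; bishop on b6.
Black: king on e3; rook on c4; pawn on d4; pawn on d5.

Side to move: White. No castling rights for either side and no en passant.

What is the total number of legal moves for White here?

4

White to move; king on a4.
In check: yes, from the black rook on c4.
Legal moves: Kb5, Ka5, Kb3, Ka3.
Count: 4.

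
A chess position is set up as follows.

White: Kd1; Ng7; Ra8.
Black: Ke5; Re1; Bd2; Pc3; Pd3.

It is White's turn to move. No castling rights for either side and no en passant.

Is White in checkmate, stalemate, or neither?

checkmate

White to move; white king on d1.
In check: yes, from the black rook on e1.
King squares — c1: attacked by Re1; e1: attacked by Bd2; c2: attacked by Pd3; d2: attacked by Pc3; e2: attacked by Re1.
Legal moves for White: none.
In check with no legal moves → checkmate.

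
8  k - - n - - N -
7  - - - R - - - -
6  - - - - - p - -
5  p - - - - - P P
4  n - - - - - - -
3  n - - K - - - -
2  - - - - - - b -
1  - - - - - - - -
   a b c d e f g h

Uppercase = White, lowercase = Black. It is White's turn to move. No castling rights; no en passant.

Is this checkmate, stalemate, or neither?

White to move; white king on d3.
In check: no.
Legal moves for White include: Ne7, Nh6, Nxf6, Rxd8+, Rh7, Rg7, Rf7, Re7, Rc7, Rb7, Ra7+, Rd6, Rd5, Rd4, Kd4, Ke3, Ke2, Kd2, ... (list truncated; more exist).
White has legal moves and is not in check → neither.

neither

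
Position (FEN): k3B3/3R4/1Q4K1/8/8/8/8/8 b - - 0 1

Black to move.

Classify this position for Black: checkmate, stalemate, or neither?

Black to move; black king on a8.
In check: no.
King squares — a7: attacked by Qb6; b7: attacked by Qb6; b8: attacked by Qb6.
Legal moves for Black: none.
Not in check and no legal moves → stalemate.

stalemate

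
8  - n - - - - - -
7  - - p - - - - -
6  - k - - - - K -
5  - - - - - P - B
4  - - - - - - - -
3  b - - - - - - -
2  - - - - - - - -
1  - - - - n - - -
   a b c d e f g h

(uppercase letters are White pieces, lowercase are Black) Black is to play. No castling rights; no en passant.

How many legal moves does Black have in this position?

Black to move; king on b6.
In check: no.
Legal moves: Nd7, Nc6, Na6, Kb7, Ka7, Kc6, Ka6, Kc5, Kb5, Ka5, Bf8, Be7, Bd6, Bc5, Bb4, Bb2, Bc1, Nf3, Nd3, Ng2, Nc2, c6, c5.
Count: 23.

23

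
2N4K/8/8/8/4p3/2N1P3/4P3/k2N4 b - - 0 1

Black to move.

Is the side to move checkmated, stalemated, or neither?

stalemate

Black to move; black king on a1.
In check: no.
King squares — b1: attacked by Nc3; a2: attacked by Nc3; b2: attacked by Nd1.
Legal moves for Black: none.
Not in check and no legal moves → stalemate.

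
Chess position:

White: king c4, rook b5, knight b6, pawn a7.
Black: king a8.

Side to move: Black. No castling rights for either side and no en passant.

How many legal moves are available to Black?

Black to move; king on a8.
In check: yes, from the white knight on b6.
Legal moves: Kb7, Kxa7.
Count: 2.

2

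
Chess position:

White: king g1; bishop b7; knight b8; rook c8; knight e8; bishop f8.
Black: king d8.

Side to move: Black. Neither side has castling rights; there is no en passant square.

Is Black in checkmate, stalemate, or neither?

checkmate

Black to move; black king on d8.
In check: yes, from the white rook on c8.
King squares — c7: attacked by Rc8; d7: attacked by Nb8; e7: attacked by Bf8; c8: attacked by Bb7; e8: attacked by Rc8.
Legal moves for Black: none.
In check with no legal moves → checkmate.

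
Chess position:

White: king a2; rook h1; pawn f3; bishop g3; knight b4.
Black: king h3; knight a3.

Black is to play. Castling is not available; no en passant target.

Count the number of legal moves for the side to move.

Black to move; king on h3.
In check: yes, from the white rook on h1.
Legal moves: Kxg3, Kg2.
Count: 2.

2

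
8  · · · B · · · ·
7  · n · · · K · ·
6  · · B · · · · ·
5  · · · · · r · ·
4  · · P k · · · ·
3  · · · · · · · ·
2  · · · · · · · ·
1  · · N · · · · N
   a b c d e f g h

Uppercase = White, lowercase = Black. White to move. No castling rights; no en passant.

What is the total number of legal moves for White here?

White to move; king on f7.
In check: yes, from the black rook on f5.
Legal moves: Kg8, Ke8, Kg7, Ke7, Kg6, Ke6, Bf6+.
Count: 7.

7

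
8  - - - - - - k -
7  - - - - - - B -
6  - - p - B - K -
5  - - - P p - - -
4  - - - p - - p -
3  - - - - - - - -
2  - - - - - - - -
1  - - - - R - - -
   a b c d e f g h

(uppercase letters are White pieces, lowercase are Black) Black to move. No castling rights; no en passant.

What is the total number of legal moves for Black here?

0

Black to move; king on g8.
In check: yes, from the white bishop on e6.
Legal moves: none.
Count: 0.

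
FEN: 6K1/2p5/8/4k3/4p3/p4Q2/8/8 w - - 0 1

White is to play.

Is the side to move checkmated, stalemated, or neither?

White to move; white king on g8.
In check: no.
Legal moves for White include: Kh8, Kf8, Kh7, Kg7, Kf7, Qf8, Qf7, Qf6+, Qh5+, Qf5+, Qg4, Qf4+, Qxe4+, Qh3, Qg3+, Qe3, Qd3, Qc3+, ... (list truncated; more exist).
White has legal moves and is not in check → neither.

neither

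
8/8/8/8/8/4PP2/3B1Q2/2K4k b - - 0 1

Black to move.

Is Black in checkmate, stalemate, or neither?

Black to move; black king on h1.
In check: no.
King squares — g1: attacked by Qf2; g2: attacked by Qf2; h2: attacked by Qf2.
Legal moves for Black: none.
Not in check and no legal moves → stalemate.

stalemate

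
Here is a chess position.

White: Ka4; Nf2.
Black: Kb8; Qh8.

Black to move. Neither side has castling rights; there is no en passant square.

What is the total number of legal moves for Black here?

24

Black to move; king on b8.
In check: no.
Legal moves: Qg8, Qf8, Qe8+, Qd8, Qc8, Qh7, Qg7, Qh6, Qf6, Qh5, Qe5, Qh4+, Qd4+, Qh3, Qc3, Qh2, Qb2, Qh1, Qa1+, Kc8, Ka8, Kc7, Kb7, Ka7.
Count: 24.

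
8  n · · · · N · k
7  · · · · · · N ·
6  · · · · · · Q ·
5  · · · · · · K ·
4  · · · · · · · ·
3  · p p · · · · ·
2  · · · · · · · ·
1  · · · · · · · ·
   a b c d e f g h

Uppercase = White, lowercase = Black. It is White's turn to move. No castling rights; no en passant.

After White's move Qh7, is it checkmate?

After Qh7: black king on h8; in check: yes, from the white queen on h7.
King squares — g7: attacked by Qh7; h7: attacked by Nf8; g8: attacked by Qh7.
Black has no legal moves → checkmate.

yes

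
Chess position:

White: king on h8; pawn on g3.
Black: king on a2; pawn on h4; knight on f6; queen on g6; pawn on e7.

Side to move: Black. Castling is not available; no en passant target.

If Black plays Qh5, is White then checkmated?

no

After Qh5: white king on h8; in check: yes, from the black queen on h5.
White has 1 legal reply: Kg7.
In check but a legal move exists → not checkmate.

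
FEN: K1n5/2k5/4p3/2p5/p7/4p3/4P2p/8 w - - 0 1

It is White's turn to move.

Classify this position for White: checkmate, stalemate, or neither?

stalemate

White to move; white king on a8.
In check: no.
King squares — a7: attacked by Nc8; b7: attacked by Kc7; b8: attacked by Kc7.
Legal moves for White: none.
Not in check and no legal moves → stalemate.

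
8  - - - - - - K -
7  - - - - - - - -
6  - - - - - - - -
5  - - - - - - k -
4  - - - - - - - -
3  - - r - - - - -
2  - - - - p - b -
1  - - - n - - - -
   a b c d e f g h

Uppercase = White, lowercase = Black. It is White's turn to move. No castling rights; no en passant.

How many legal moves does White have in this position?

5

White to move; king on g8.
In check: no.
Legal moves: Kh8, Kf8, Kh7, Kg7, Kf7.
Count: 5.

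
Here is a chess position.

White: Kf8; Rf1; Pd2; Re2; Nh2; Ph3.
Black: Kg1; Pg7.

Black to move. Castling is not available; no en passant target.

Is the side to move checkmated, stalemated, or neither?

checkmate

Black to move; black king on g1.
In check: yes, from the white rook on f1.
King squares — f1: attacked by Nh2; h1: attacked by Rf1; f2: attacked by Rf1; g2: attacked by Re2; h2: attacked by Re2.
Legal moves for Black: none.
In check with no legal moves → checkmate.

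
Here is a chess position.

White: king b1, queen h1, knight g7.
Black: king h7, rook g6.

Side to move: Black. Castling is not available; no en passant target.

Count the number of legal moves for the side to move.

Black to move; king on h7.
In check: yes, from the white queen on h1.
Legal moves: Kg8, Kxg7, Rh6.
Count: 3.

3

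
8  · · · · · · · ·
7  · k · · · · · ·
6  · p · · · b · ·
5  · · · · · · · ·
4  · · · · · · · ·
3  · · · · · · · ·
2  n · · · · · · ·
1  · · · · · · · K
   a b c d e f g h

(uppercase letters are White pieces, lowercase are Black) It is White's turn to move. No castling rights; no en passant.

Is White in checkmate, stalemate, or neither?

neither

White to move; white king on h1.
In check: no.
Legal moves for White: Kh2, Kg2, Kg1.
White has 3 legal moves and is not in check → neither.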